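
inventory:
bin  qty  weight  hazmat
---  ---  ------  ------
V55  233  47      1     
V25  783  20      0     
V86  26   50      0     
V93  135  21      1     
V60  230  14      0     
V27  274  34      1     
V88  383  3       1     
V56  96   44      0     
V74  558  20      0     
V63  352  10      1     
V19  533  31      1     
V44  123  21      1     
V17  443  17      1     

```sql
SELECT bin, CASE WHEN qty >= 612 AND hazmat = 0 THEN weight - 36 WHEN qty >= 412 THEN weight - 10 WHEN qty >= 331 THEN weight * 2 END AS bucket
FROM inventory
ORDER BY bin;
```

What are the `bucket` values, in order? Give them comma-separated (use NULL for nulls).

7, 21, -16, NULL, NULL, NULL, NULL, NULL, 20, 10, NULL, 6, NULL

bin=V17: qty >= 412 → 7
bin=V19: qty >= 412 → 21
bin=V25: qty >= 612 AND hazmat = 0 → -16
bin=V27: (no match → NULL) → NULL
bin=V44: (no match → NULL) → NULL
bin=V55: (no match → NULL) → NULL
bin=V56: (no match → NULL) → NULL
bin=V60: (no match → NULL) → NULL
bin=V63: qty >= 331 → 20
bin=V74: qty >= 412 → 10
bin=V86: (no match → NULL) → NULL
bin=V88: qty >= 331 → 6
bin=V93: (no match → NULL) → NULL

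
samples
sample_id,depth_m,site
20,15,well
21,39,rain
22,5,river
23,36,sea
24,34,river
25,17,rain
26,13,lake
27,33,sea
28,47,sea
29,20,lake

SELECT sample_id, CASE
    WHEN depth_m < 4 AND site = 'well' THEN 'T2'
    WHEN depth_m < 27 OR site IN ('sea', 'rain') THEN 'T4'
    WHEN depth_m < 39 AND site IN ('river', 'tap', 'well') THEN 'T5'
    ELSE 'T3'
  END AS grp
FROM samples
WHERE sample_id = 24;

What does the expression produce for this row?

sample_id = 24: depth_m=34, site=river.
depth_m < 4 AND site = 'well' → false
depth_m < 27 OR site IN ('sea', 'rain') → false
depth_m < 39 AND site IN ('river', 'tap', 'well') → true → T5

T5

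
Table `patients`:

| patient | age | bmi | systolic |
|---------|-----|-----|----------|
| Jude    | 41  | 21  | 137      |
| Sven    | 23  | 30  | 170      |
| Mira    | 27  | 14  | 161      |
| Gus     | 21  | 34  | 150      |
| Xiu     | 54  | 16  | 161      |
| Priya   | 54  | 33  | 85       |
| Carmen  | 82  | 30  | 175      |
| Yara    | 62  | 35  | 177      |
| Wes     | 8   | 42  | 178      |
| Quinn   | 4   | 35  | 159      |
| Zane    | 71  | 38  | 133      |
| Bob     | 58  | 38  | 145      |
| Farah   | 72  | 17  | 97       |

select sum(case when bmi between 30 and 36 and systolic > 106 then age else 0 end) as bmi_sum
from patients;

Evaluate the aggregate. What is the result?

patient=Jude: ✗
patient=Sven: ✓ → 23
patient=Mira: ✗
patient=Gus: ✓ → 21
patient=Xiu: ✗
patient=Priya: ✗
patient=Carmen: ✓ → 82
patient=Yara: ✓ → 62
patient=Wes: ✗
patient=Quinn: ✓ → 4
patient=Zane: ✗
patient=Bob: ✗
patient=Farah: ✗
bmi_sum = 23 + 21 + 82 + 62 + 4 = 192

192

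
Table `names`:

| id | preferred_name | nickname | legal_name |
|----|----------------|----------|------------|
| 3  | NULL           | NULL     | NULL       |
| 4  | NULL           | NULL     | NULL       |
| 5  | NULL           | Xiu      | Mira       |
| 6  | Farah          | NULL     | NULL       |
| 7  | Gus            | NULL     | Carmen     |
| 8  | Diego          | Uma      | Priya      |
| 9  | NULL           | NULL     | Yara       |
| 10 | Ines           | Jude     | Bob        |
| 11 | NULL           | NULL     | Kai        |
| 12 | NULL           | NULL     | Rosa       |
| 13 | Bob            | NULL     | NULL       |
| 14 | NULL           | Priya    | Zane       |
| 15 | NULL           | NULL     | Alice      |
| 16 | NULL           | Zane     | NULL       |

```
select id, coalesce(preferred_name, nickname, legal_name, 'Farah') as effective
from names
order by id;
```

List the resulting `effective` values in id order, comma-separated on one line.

Farah, Farah, Xiu, Farah, Gus, Diego, Yara, Ines, Kai, Rosa, Bob, Priya, Alice, Zane

id=3: preferred_name=NULL, nickname=NULL, legal_name=NULL, → literal Farah → Farah
id=4: preferred_name=NULL, nickname=NULL, legal_name=NULL, → literal Farah → Farah
id=5: preferred_name=NULL, nickname=Xiu → Xiu
id=6: preferred_name=Farah → Farah
id=7: preferred_name=Gus → Gus
id=8: preferred_name=Diego → Diego
id=9: preferred_name=NULL, nickname=NULL, legal_name=Yara → Yara
id=10: preferred_name=Ines → Ines
id=11: preferred_name=NULL, nickname=NULL, legal_name=Kai → Kai
id=12: preferred_name=NULL, nickname=NULL, legal_name=Rosa → Rosa
id=13: preferred_name=Bob → Bob
id=14: preferred_name=NULL, nickname=Priya → Priya
id=15: preferred_name=NULL, nickname=NULL, legal_name=Alice → Alice
id=16: preferred_name=NULL, nickname=Zane → Zane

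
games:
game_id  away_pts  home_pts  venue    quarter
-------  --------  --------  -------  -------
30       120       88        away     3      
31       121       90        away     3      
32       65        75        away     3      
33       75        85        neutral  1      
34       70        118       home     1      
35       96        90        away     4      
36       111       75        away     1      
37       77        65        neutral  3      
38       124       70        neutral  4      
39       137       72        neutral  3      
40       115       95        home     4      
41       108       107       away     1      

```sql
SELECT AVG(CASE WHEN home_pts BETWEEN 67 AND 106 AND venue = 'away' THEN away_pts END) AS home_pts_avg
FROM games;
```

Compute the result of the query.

102.6

game_id=30: ✓ → 120
game_id=31: ✓ → 121
game_id=32: ✓ → 65
game_id=33: ✗
game_id=34: ✗
game_id=35: ✓ → 96
game_id=36: ✓ → 111
game_id=37: ✗
game_id=38: ✗
game_id=39: ✗
game_id=40: ✗
game_id=41: ✗
home_pts_avg = (120 + 121 + 65 + 96 + 111) / 5 = 102.6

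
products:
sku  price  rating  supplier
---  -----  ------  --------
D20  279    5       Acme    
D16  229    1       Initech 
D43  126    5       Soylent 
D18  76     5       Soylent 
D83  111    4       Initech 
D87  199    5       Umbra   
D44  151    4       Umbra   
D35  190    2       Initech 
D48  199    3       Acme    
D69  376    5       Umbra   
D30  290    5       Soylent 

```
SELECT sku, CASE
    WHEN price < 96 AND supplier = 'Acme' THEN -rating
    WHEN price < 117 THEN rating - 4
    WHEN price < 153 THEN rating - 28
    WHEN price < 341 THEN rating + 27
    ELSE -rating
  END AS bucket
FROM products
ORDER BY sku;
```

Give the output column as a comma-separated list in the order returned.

sku=D16: price < 341 → 28
sku=D18: price < 117 → 1
sku=D20: price < 341 → 32
sku=D30: price < 341 → 32
sku=D35: price < 341 → 29
sku=D43: price < 153 → -23
sku=D44: price < 153 → -24
sku=D48: price < 341 → 30
sku=D69: ELSE → -5
sku=D83: price < 117 → 0
sku=D87: price < 341 → 32

28, 1, 32, 32, 29, -23, -24, 30, -5, 0, 32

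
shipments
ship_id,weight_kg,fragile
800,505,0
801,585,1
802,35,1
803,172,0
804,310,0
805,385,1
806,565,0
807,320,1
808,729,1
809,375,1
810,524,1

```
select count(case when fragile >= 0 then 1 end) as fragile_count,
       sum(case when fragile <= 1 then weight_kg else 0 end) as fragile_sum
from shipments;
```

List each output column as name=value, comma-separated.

fragile_count=11, fragile_sum=4505

[fragile_count: fragile >= 0]
ship_id=800: ✓ → 1
ship_id=801: ✓ → 1
ship_id=802: ✓ → 1
ship_id=803: ✓ → 1
ship_id=804: ✓ → 1
ship_id=805: ✓ → 1
ship_id=806: ✓ → 1
ship_id=807: ✓ → 1
ship_id=808: ✓ → 1
ship_id=809: ✓ → 1
ship_id=810: ✓ → 1
fragile_count = COUNT(1, 1, 1, 1, 1, 1, 1, 1, 1, 1, 1) = 11
—
[fragile_sum: fragile <= 1]
ship_id=800: ✓ → 505
ship_id=801: ✓ → 585
ship_id=802: ✓ → 35
ship_id=803: ✓ → 172
ship_id=804: ✓ → 310
ship_id=805: ✓ → 385
ship_id=806: ✓ → 565
ship_id=807: ✓ → 320
ship_id=808: ✓ → 729
ship_id=809: ✓ → 375
ship_id=810: ✓ → 524
fragile_sum = 505 + 585 + 35 + 172 + 310 + 385 + 565 + 320 + 729 + 375 + 524 = 4505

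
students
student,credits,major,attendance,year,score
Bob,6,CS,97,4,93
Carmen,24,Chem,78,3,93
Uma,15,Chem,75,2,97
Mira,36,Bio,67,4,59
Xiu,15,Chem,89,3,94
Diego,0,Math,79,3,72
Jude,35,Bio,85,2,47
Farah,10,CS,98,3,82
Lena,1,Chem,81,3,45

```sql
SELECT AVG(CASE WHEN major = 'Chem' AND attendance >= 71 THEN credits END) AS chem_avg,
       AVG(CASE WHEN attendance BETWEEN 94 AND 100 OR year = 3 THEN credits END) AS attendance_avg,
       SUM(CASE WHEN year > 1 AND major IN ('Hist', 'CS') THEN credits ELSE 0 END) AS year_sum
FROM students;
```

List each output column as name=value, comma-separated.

chem_avg=13.75, attendance_avg=9.3333333333, year_sum=16

[chem_avg: major = 'Chem' AND attendance >= 71]
student=Bob: ✗
student=Carmen: ✓ → 24
student=Uma: ✓ → 15
student=Mira: ✗
student=Xiu: ✓ → 15
student=Diego: ✗
student=Jude: ✗
student=Farah: ✗
student=Lena: ✓ → 1
chem_avg = (24 + 15 + 15 + 1) / 4 = 13.75
—
[attendance_avg: attendance BETWEEN 94 AND 100 OR year = 3]
student=Bob: ✓ → 6
student=Carmen: ✓ → 24
student=Uma: ✗
student=Mira: ✗
student=Xiu: ✓ → 15
student=Diego: ✓ → 0
student=Jude: ✗
student=Farah: ✓ → 10
student=Lena: ✓ → 1
attendance_avg = (6 + 24 + 15 + 0 + 10 + 1) / 6 = 9.3333333333
—
[year_sum: year > 1 AND major IN ('Hist', 'CS')]
student=Bob: ✓ → 6
student=Carmen: ✗
student=Uma: ✗
student=Mira: ✗
student=Xiu: ✗
student=Diego: ✗
student=Jude: ✗
student=Farah: ✓ → 10
student=Lena: ✗
year_sum = 6 + 10 = 16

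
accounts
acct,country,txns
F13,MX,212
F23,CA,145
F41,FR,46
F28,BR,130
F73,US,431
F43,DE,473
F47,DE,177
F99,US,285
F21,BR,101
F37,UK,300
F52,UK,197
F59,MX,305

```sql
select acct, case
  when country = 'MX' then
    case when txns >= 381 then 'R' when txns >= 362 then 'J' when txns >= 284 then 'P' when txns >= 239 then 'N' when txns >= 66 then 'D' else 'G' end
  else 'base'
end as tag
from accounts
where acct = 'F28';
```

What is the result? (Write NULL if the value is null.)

base

acct = F28: country=BR, txns=130.
country='BR' → outer ELSE → base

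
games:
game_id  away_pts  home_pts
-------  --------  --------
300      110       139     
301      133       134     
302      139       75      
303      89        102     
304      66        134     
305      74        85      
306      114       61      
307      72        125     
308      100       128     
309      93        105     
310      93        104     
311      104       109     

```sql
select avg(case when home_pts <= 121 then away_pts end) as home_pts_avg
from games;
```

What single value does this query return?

game_id=300: ✗
game_id=301: ✗
game_id=302: ✓ → 139
game_id=303: ✓ → 89
game_id=304: ✗
game_id=305: ✓ → 74
game_id=306: ✓ → 114
game_id=307: ✗
game_id=308: ✗
game_id=309: ✓ → 93
game_id=310: ✓ → 93
game_id=311: ✓ → 104
home_pts_avg = (139 + 89 + 74 + 114 + 93 + 93 + 104) / 7 = 100.8571428571

100.8571428571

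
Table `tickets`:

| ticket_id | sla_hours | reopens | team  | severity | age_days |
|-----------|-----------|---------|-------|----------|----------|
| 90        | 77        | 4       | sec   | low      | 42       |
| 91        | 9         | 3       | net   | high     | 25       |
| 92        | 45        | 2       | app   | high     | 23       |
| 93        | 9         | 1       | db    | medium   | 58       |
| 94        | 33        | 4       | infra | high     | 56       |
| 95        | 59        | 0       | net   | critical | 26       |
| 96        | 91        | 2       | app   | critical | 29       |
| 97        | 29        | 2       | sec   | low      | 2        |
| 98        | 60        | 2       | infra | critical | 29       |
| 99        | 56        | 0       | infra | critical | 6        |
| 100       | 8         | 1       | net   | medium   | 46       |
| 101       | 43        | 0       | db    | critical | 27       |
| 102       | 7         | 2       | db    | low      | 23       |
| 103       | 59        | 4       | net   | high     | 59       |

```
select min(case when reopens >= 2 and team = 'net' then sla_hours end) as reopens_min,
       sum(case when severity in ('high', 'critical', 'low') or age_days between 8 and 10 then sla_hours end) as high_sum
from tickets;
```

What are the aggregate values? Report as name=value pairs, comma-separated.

reopens_min=9, high_sum=568

[reopens_min: reopens >= 2 and team = 'net']
ticket_id=90: ✗
ticket_id=91: ✓ → 9
ticket_id=92: ✗
ticket_id=93: ✗
ticket_id=94: ✗
ticket_id=95: ✗
ticket_id=96: ✗
ticket_id=97: ✗
ticket_id=98: ✗
ticket_id=99: ✗
ticket_id=100: ✗
ticket_id=101: ✗
ticket_id=102: ✗
ticket_id=103: ✓ → 59
reopens_min = MIN(9, 59) = 9
—
[high_sum: severity in ('high', 'critical', 'low') or age_days between 8 and 10]
ticket_id=90: ✓ → 77
ticket_id=91: ✓ → 9
ticket_id=92: ✓ → 45
ticket_id=93: ✗
ticket_id=94: ✓ → 33
ticket_id=95: ✓ → 59
ticket_id=96: ✓ → 91
ticket_id=97: ✓ → 29
ticket_id=98: ✓ → 60
ticket_id=99: ✓ → 56
ticket_id=100: ✗
ticket_id=101: ✓ → 43
ticket_id=102: ✓ → 7
ticket_id=103: ✓ → 59
high_sum = 77 + 9 + 45 + 33 + 59 + 91 + 29 + 60 + 56 + 43 + 7 + 59 = 568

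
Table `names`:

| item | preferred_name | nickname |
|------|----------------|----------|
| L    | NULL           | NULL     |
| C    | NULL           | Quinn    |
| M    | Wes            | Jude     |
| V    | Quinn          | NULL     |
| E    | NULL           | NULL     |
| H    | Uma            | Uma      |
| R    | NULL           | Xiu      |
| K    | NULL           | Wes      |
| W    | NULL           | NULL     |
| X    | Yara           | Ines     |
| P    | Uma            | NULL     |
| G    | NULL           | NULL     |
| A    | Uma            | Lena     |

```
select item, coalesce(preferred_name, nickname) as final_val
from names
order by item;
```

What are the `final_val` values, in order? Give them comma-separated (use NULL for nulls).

Uma, Quinn, NULL, NULL, Uma, Wes, NULL, Wes, Uma, Xiu, Quinn, NULL, Yara

item=A: preferred_name=Uma → Uma
item=C: preferred_name=NULL, nickname=Quinn → Quinn
item=E: preferred_name=NULL, nickname=NULL (all NULL) → NULL
item=G: preferred_name=NULL, nickname=NULL (all NULL) → NULL
item=H: preferred_name=Uma → Uma
item=K: preferred_name=NULL, nickname=Wes → Wes
item=L: preferred_name=NULL, nickname=NULL (all NULL) → NULL
item=M: preferred_name=Wes → Wes
item=P: preferred_name=Uma → Uma
item=R: preferred_name=NULL, nickname=Xiu → Xiu
item=V: preferred_name=Quinn → Quinn
item=W: preferred_name=NULL, nickname=NULL (all NULL) → NULL
item=X: preferred_name=Yara → Yara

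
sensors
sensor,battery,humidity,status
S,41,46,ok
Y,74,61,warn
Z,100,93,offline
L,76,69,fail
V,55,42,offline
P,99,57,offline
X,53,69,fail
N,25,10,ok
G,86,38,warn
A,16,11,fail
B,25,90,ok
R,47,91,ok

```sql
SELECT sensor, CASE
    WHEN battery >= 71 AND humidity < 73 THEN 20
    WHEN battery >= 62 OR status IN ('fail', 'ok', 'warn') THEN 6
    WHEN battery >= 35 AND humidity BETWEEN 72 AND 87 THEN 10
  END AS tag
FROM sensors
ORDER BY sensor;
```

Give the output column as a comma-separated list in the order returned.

6, 6, 20, 20, 6, 20, 6, 6, NULL, 6, 20, 6

sensor=A: battery >= 62 OR status IN ('fail', 'ok', 'warn') → 6
sensor=B: battery >= 62 OR status IN ('fail', 'ok', 'warn') → 6
sensor=G: battery >= 71 AND humidity < 73 → 20
sensor=L: battery >= 71 AND humidity < 73 → 20
sensor=N: battery >= 62 OR status IN ('fail', 'ok', 'warn') → 6
sensor=P: battery >= 71 AND humidity < 73 → 20
sensor=R: battery >= 62 OR status IN ('fail', 'ok', 'warn') → 6
sensor=S: battery >= 62 OR status IN ('fail', 'ok', 'warn') → 6
sensor=V: (no match → NULL) → NULL
sensor=X: battery >= 62 OR status IN ('fail', 'ok', 'warn') → 6
sensor=Y: battery >= 71 AND humidity < 73 → 20
sensor=Z: battery >= 62 OR status IN ('fail', 'ok', 'warn') → 6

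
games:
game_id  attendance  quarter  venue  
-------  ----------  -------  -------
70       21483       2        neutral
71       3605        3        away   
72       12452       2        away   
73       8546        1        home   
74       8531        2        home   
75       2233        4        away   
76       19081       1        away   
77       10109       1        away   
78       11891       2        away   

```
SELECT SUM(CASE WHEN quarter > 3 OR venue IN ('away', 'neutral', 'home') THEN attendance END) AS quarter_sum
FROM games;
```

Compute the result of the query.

game_id=70: ✓ → 21483
game_id=71: ✓ → 3605
game_id=72: ✓ → 12452
game_id=73: ✓ → 8546
game_id=74: ✓ → 8531
game_id=75: ✓ → 2233
game_id=76: ✓ → 19081
game_id=77: ✓ → 10109
game_id=78: ✓ → 11891
quarter_sum = 21483 + 3605 + 12452 + 8546 + 8531 + 2233 + 19081 + 10109 + 11891 = 97931

97931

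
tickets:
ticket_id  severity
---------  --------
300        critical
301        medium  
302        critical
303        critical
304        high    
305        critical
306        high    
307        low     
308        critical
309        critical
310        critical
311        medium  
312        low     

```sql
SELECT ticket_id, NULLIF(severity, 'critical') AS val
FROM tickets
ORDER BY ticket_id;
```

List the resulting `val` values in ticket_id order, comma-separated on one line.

NULL, medium, NULL, NULL, high, NULL, high, low, NULL, NULL, NULL, medium, low

ticket_id=300: severity=critical vs critical: equal → NULL
ticket_id=301: severity=medium vs critical: differ → medium
ticket_id=302: severity=critical vs critical: equal → NULL
ticket_id=303: severity=critical vs critical: equal → NULL
ticket_id=304: severity=high vs critical: differ → high
ticket_id=305: severity=critical vs critical: equal → NULL
ticket_id=306: severity=high vs critical: differ → high
ticket_id=307: severity=low vs critical: differ → low
ticket_id=308: severity=critical vs critical: equal → NULL
ticket_id=309: severity=critical vs critical: equal → NULL
ticket_id=310: severity=critical vs critical: equal → NULL
ticket_id=311: severity=medium vs critical: differ → medium
ticket_id=312: severity=low vs critical: differ → low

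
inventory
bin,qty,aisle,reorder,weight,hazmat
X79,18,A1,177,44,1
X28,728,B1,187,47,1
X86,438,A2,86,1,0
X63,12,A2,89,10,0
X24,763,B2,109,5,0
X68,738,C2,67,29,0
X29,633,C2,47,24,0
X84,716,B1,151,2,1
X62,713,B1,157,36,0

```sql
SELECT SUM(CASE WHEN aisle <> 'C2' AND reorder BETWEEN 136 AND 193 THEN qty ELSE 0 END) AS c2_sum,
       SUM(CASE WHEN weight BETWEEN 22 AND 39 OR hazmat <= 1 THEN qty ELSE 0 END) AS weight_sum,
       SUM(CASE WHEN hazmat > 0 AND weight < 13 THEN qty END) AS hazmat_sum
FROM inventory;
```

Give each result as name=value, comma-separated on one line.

[c2_sum: aisle <> 'C2' AND reorder BETWEEN 136 AND 193]
bin=X79: ✓ → 18
bin=X28: ✓ → 728
bin=X86: ✗
bin=X63: ✗
bin=X24: ✗
bin=X68: ✗
bin=X29: ✗
bin=X84: ✓ → 716
bin=X62: ✓ → 713
c2_sum = 18 + 728 + 716 + 713 = 2175
—
[weight_sum: weight BETWEEN 22 AND 39 OR hazmat <= 1]
bin=X79: ✓ → 18
bin=X28: ✓ → 728
bin=X86: ✓ → 438
bin=X63: ✓ → 12
bin=X24: ✓ → 763
bin=X68: ✓ → 738
bin=X29: ✓ → 633
bin=X84: ✓ → 716
bin=X62: ✓ → 713
weight_sum = 18 + 728 + 438 + 12 + 763 + 738 + 633 + 716 + 713 = 4759
—
[hazmat_sum: hazmat > 0 AND weight < 13]
bin=X79: ✗
bin=X28: ✗
bin=X86: ✗
bin=X63: ✗
bin=X24: ✗
bin=X68: ✗
bin=X29: ✗
bin=X84: ✓ → 716
bin=X62: ✗
hazmat_sum = 716

c2_sum=2175, weight_sum=4759, hazmat_sum=716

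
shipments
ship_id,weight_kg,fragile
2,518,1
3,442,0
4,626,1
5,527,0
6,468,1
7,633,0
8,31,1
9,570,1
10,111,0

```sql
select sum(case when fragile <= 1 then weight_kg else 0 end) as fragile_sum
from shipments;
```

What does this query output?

3926

ship_id=2: ✓ → 518
ship_id=3: ✓ → 442
ship_id=4: ✓ → 626
ship_id=5: ✓ → 527
ship_id=6: ✓ → 468
ship_id=7: ✓ → 633
ship_id=8: ✓ → 31
ship_id=9: ✓ → 570
ship_id=10: ✓ → 111
fragile_sum = 518 + 442 + 626 + 527 + 468 + 633 + 31 + 570 + 111 = 3926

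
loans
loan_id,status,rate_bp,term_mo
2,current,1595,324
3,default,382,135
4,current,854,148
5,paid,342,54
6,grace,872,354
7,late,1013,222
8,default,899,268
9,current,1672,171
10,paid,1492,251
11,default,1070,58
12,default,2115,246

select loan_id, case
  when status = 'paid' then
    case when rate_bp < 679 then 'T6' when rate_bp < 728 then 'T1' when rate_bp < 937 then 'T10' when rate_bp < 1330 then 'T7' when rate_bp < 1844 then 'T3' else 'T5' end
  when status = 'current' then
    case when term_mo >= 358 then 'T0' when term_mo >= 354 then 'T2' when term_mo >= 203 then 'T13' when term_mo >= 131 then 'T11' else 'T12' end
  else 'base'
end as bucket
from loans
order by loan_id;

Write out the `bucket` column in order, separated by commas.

T13, base, T11, T6, base, base, base, T11, T3, base, base

loan_id=2: status='current' → inner[term_mo >= 203] → T13
loan_id=3: status='default' → outer ELSE → base
loan_id=4: status='current' → inner[term_mo >= 131] → T11
loan_id=5: status='paid' → inner[rate_bp < 679] → T6
loan_id=6: status='grace' → outer ELSE → base
loan_id=7: status='late' → outer ELSE → base
loan_id=8: status='default' → outer ELSE → base
loan_id=9: status='current' → inner[term_mo >= 131] → T11
loan_id=10: status='paid' → inner[rate_bp < 1844] → T3
loan_id=11: status='default' → outer ELSE → base
loan_id=12: status='default' → outer ELSE → base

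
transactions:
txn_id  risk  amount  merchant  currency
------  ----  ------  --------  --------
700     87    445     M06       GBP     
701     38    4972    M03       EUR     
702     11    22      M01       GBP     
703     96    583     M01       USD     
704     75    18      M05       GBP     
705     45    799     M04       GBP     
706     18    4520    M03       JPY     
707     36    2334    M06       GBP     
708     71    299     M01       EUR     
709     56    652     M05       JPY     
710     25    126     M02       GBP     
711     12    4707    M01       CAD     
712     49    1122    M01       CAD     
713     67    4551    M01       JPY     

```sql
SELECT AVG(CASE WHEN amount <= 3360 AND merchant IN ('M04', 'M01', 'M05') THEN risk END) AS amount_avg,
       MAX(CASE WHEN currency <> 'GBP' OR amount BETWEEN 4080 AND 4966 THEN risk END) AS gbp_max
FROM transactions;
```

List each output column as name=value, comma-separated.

amount_avg=57.5714285714, gbp_max=96

[amount_avg: amount <= 3360 AND merchant IN ('M04', 'M01', 'M05')]
txn_id=700: ✗
txn_id=701: ✗
txn_id=702: ✓ → 11
txn_id=703: ✓ → 96
txn_id=704: ✓ → 75
txn_id=705: ✓ → 45
txn_id=706: ✗
txn_id=707: ✗
txn_id=708: ✓ → 71
txn_id=709: ✓ → 56
txn_id=710: ✗
txn_id=711: ✗
txn_id=712: ✓ → 49
txn_id=713: ✗
amount_avg = (11 + 96 + 75 + 45 + 71 + 56 + 49) / 7 = 57.5714285714
—
[gbp_max: currency <> 'GBP' OR amount BETWEEN 4080 AND 4966]
txn_id=700: ✗
txn_id=701: ✓ → 38
txn_id=702: ✗
txn_id=703: ✓ → 96
txn_id=704: ✗
txn_id=705: ✗
txn_id=706: ✓ → 18
txn_id=707: ✗
txn_id=708: ✓ → 71
txn_id=709: ✓ → 56
txn_id=710: ✗
txn_id=711: ✓ → 12
txn_id=712: ✓ → 49
txn_id=713: ✓ → 67
gbp_max = MAX(38, 96, 18, 71, 56, 12, 49, 67) = 96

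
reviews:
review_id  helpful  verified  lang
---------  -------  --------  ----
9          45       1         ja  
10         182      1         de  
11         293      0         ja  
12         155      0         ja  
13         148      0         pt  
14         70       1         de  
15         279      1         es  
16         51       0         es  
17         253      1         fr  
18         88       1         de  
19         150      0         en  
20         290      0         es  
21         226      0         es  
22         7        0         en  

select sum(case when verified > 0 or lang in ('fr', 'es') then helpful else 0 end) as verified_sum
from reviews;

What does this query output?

review_id=9: ✓ → 45
review_id=10: ✓ → 182
review_id=11: ✗
review_id=12: ✗
review_id=13: ✗
review_id=14: ✓ → 70
review_id=15: ✓ → 279
review_id=16: ✓ → 51
review_id=17: ✓ → 253
review_id=18: ✓ → 88
review_id=19: ✗
review_id=20: ✓ → 290
review_id=21: ✓ → 226
review_id=22: ✗
verified_sum = 45 + 182 + 70 + 279 + 51 + 253 + 88 + 290 + 226 = 1484

1484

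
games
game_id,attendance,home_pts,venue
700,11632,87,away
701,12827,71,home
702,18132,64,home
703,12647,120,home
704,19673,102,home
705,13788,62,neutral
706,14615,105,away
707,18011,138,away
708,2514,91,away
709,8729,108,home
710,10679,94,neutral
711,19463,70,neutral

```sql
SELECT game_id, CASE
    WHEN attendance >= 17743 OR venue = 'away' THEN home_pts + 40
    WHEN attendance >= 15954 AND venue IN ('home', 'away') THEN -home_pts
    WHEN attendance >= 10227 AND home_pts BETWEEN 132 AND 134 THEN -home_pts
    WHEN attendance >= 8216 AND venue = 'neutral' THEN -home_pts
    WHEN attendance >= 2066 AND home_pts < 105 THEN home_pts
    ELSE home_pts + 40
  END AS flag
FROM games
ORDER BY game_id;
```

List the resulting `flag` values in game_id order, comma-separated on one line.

game_id=700: attendance >= 17743 OR venue = 'away' → 127
game_id=701: attendance >= 2066 AND home_pts < 105 → 71
game_id=702: attendance >= 17743 OR venue = 'away' → 104
game_id=703: ELSE → 160
game_id=704: attendance >= 17743 OR venue = 'away' → 142
game_id=705: attendance >= 8216 AND venue = 'neutral' → -62
game_id=706: attendance >= 17743 OR venue = 'away' → 145
game_id=707: attendance >= 17743 OR venue = 'away' → 178
game_id=708: attendance >= 17743 OR venue = 'away' → 131
game_id=709: ELSE → 148
game_id=710: attendance >= 8216 AND venue = 'neutral' → -94
game_id=711: attendance >= 17743 OR venue = 'away' → 110

127, 71, 104, 160, 142, -62, 145, 178, 131, 148, -94, 110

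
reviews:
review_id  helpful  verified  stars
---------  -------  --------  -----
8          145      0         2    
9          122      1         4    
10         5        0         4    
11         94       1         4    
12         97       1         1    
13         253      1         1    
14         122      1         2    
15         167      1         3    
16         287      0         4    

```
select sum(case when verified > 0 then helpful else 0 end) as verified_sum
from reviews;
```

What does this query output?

855

review_id=8: ✗
review_id=9: ✓ → 122
review_id=10: ✗
review_id=11: ✓ → 94
review_id=12: ✓ → 97
review_id=13: ✓ → 253
review_id=14: ✓ → 122
review_id=15: ✓ → 167
review_id=16: ✗
verified_sum = 122 + 94 + 97 + 253 + 122 + 167 = 855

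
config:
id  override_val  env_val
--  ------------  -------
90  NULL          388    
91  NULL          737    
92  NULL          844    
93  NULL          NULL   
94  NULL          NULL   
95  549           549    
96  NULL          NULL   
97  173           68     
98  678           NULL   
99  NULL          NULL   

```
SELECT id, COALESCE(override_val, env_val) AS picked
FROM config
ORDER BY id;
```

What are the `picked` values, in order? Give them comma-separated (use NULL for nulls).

388, 737, 844, NULL, NULL, 549, NULL, 173, 678, NULL

id=90: override_val=NULL, env_val=388 → 388
id=91: override_val=NULL, env_val=737 → 737
id=92: override_val=NULL, env_val=844 → 844
id=93: override_val=NULL, env_val=NULL (all NULL) → NULL
id=94: override_val=NULL, env_val=NULL (all NULL) → NULL
id=95: override_val=549 → 549
id=96: override_val=NULL, env_val=NULL (all NULL) → NULL
id=97: override_val=173 → 173
id=98: override_val=678 → 678
id=99: override_val=NULL, env_val=NULL (all NULL) → NULL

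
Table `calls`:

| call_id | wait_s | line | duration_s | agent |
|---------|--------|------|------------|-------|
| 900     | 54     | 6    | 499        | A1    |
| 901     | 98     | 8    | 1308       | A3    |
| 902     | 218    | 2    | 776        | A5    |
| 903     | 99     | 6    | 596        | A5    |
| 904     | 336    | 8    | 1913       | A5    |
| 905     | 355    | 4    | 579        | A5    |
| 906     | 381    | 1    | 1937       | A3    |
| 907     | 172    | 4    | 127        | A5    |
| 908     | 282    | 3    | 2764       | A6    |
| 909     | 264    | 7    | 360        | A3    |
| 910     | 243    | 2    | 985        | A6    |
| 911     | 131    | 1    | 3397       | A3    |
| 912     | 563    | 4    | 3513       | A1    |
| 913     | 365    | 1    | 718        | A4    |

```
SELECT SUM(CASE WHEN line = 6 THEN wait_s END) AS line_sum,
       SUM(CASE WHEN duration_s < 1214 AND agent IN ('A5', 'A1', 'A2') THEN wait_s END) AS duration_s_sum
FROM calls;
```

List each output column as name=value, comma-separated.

[line_sum: line = 6]
call_id=900: ✓ → 54
call_id=901: ✗
call_id=902: ✗
call_id=903: ✓ → 99
call_id=904: ✗
call_id=905: ✗
call_id=906: ✗
call_id=907: ✗
call_id=908: ✗
call_id=909: ✗
call_id=910: ✗
call_id=911: ✗
call_id=912: ✗
call_id=913: ✗
line_sum = 54 + 99 = 153
—
[duration_s_sum: duration_s < 1214 AND agent IN ('A5', 'A1', 'A2')]
call_id=900: ✓ → 54
call_id=901: ✗
call_id=902: ✓ → 218
call_id=903: ✓ → 99
call_id=904: ✗
call_id=905: ✓ → 355
call_id=906: ✗
call_id=907: ✓ → 172
call_id=908: ✗
call_id=909: ✗
call_id=910: ✗
call_id=911: ✗
call_id=912: ✗
call_id=913: ✗
duration_s_sum = 54 + 218 + 99 + 355 + 172 = 898

line_sum=153, duration_s_sum=898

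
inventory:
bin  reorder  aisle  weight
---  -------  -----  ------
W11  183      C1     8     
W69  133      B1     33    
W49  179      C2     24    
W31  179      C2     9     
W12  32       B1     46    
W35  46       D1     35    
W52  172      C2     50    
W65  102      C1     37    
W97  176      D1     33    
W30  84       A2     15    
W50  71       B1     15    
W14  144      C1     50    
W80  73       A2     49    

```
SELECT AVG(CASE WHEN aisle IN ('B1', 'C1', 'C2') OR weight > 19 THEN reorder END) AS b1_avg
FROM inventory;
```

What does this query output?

124.1666666667

bin=W11: ✓ → 183
bin=W69: ✓ → 133
bin=W49: ✓ → 179
bin=W31: ✓ → 179
bin=W12: ✓ → 32
bin=W35: ✓ → 46
bin=W52: ✓ → 172
bin=W65: ✓ → 102
bin=W97: ✓ → 176
bin=W30: ✗
bin=W50: ✓ → 71
bin=W14: ✓ → 144
bin=W80: ✓ → 73
b1_avg = (183 + 133 + 179 + 179 + 32 + 46 + 172 + 102 + 176 + 71 + 144 + 73) / 12 = 124.1666666667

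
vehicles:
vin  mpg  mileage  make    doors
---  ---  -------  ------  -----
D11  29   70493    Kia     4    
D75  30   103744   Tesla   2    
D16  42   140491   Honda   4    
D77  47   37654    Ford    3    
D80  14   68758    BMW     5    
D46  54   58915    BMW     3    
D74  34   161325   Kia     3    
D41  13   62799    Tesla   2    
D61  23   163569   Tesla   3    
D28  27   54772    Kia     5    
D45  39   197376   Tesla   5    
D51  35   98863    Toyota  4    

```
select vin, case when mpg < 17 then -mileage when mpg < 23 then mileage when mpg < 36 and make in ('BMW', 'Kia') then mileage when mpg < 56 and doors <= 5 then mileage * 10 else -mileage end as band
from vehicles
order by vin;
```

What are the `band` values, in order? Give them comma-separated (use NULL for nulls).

vin=D11: mpg < 36 and make in ('BMW', 'Kia') → 70493
vin=D16: mpg < 56 and doors <= 5 → 1404910
vin=D28: mpg < 36 and make in ('BMW', 'Kia') → 54772
vin=D41: mpg < 17 → -62799
vin=D45: mpg < 56 and doors <= 5 → 1973760
vin=D46: mpg < 56 and doors <= 5 → 589150
vin=D51: mpg < 56 and doors <= 5 → 988630
vin=D61: mpg < 56 and doors <= 5 → 1635690
vin=D74: mpg < 36 and make in ('BMW', 'Kia') → 161325
vin=D75: mpg < 56 and doors <= 5 → 1037440
vin=D77: mpg < 56 and doors <= 5 → 376540
vin=D80: mpg < 17 → -68758

70493, 1404910, 54772, -62799, 1973760, 589150, 988630, 1635690, 161325, 1037440, 376540, -68758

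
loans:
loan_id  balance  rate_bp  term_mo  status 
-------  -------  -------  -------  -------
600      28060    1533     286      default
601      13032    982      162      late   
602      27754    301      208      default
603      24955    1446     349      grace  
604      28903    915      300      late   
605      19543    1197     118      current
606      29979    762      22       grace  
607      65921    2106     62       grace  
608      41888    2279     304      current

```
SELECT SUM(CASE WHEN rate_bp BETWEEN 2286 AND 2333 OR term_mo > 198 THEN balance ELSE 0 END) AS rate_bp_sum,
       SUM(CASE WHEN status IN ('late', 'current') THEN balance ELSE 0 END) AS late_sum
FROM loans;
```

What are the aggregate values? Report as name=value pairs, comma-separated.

[rate_bp_sum: rate_bp BETWEEN 2286 AND 2333 OR term_mo > 198]
loan_id=600: ✓ → 28060
loan_id=601: ✗
loan_id=602: ✓ → 27754
loan_id=603: ✓ → 24955
loan_id=604: ✓ → 28903
loan_id=605: ✗
loan_id=606: ✗
loan_id=607: ✗
loan_id=608: ✓ → 41888
rate_bp_sum = 28060 + 27754 + 24955 + 28903 + 41888 = 151560
—
[late_sum: status IN ('late', 'current')]
loan_id=600: ✗
loan_id=601: ✓ → 13032
loan_id=602: ✗
loan_id=603: ✗
loan_id=604: ✓ → 28903
loan_id=605: ✓ → 19543
loan_id=606: ✗
loan_id=607: ✗
loan_id=608: ✓ → 41888
late_sum = 13032 + 28903 + 19543 + 41888 = 103366

rate_bp_sum=151560, late_sum=103366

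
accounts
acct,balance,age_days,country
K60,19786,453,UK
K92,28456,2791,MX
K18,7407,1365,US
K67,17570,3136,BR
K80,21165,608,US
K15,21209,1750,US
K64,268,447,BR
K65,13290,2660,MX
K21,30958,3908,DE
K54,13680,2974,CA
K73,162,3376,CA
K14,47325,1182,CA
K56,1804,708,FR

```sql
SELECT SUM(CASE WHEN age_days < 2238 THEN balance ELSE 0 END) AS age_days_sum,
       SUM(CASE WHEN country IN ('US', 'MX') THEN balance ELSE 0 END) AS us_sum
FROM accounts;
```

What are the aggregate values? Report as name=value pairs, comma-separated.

age_days_sum=118964, us_sum=91527

[age_days_sum: age_days < 2238]
acct=K60: ✓ → 19786
acct=K92: ✗
acct=K18: ✓ → 7407
acct=K67: ✗
acct=K80: ✓ → 21165
acct=K15: ✓ → 21209
acct=K64: ✓ → 268
acct=K65: ✗
acct=K21: ✗
acct=K54: ✗
acct=K73: ✗
acct=K14: ✓ → 47325
acct=K56: ✓ → 1804
age_days_sum = 19786 + 7407 + 21165 + 21209 + 268 + 47325 + 1804 = 118964
—
[us_sum: country IN ('US', 'MX')]
acct=K60: ✗
acct=K92: ✓ → 28456
acct=K18: ✓ → 7407
acct=K67: ✗
acct=K80: ✓ → 21165
acct=K15: ✓ → 21209
acct=K64: ✗
acct=K65: ✓ → 13290
acct=K21: ✗
acct=K54: ✗
acct=K73: ✗
acct=K14: ✗
acct=K56: ✗
us_sum = 28456 + 7407 + 21165 + 21209 + 13290 = 91527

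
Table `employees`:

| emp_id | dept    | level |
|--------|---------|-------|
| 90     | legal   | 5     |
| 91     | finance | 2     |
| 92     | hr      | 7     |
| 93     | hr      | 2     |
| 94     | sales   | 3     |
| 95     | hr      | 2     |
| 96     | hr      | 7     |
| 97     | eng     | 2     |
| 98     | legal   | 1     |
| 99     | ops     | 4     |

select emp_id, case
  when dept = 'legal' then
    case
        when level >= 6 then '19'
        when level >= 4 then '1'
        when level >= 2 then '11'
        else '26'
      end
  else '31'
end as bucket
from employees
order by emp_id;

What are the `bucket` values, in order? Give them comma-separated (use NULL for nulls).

1, 31, 31, 31, 31, 31, 31, 31, 26, 31

emp_id=90: dept='legal' → inner[level >= 4] → 1
emp_id=91: dept='finance' → outer ELSE → 31
emp_id=92: dept='hr' → outer ELSE → 31
emp_id=93: dept='hr' → outer ELSE → 31
emp_id=94: dept='sales' → outer ELSE → 31
emp_id=95: dept='hr' → outer ELSE → 31
emp_id=96: dept='hr' → outer ELSE → 31
emp_id=97: dept='eng' → outer ELSE → 31
emp_id=98: dept='legal' → inner[ELSE] → 26
emp_id=99: dept='ops' → outer ELSE → 31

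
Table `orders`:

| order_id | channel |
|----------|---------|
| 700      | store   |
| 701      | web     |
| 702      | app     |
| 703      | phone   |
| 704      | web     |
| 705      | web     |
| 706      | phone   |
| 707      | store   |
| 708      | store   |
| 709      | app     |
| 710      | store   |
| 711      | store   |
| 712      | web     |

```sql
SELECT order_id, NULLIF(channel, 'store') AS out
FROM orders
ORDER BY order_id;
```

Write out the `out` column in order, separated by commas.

order_id=700: channel=store vs store: equal → NULL
order_id=701: channel=web vs store: differ → web
order_id=702: channel=app vs store: differ → app
order_id=703: channel=phone vs store: differ → phone
order_id=704: channel=web vs store: differ → web
order_id=705: channel=web vs store: differ → web
order_id=706: channel=phone vs store: differ → phone
order_id=707: channel=store vs store: equal → NULL
order_id=708: channel=store vs store: equal → NULL
order_id=709: channel=app vs store: differ → app
order_id=710: channel=store vs store: equal → NULL
order_id=711: channel=store vs store: equal → NULL
order_id=712: channel=web vs store: differ → web

NULL, web, app, phone, web, web, phone, NULL, NULL, app, NULL, NULL, web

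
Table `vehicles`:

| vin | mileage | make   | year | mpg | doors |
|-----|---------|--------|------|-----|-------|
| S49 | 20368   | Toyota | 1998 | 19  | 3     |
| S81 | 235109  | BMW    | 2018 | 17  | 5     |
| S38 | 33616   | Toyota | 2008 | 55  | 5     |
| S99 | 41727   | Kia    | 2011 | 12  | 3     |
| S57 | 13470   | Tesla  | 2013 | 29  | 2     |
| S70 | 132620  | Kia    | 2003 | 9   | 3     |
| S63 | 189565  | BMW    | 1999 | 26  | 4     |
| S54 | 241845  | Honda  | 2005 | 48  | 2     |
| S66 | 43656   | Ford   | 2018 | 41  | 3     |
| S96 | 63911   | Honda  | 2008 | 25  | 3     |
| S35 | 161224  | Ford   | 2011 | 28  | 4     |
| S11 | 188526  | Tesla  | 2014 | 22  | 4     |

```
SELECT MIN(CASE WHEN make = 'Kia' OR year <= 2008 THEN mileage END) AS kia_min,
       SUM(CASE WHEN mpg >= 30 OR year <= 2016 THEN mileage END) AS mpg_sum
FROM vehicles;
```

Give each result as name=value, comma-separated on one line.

kia_min=20368, mpg_sum=1130528

[kia_min: make = 'Kia' OR year <= 2008]
vin=S49: ✓ → 20368
vin=S81: ✗
vin=S38: ✓ → 33616
vin=S99: ✓ → 41727
vin=S57: ✗
vin=S70: ✓ → 132620
vin=S63: ✓ → 189565
vin=S54: ✓ → 241845
vin=S66: ✗
vin=S96: ✓ → 63911
vin=S35: ✗
vin=S11: ✗
kia_min = MIN(20368, 33616, 41727, 132620, 189565, 241845, 63911) = 20368
—
[mpg_sum: mpg >= 30 OR year <= 2016]
vin=S49: ✓ → 20368
vin=S81: ✗
vin=S38: ✓ → 33616
vin=S99: ✓ → 41727
vin=S57: ✓ → 13470
vin=S70: ✓ → 132620
vin=S63: ✓ → 189565
vin=S54: ✓ → 241845
vin=S66: ✓ → 43656
vin=S96: ✓ → 63911
vin=S35: ✓ → 161224
vin=S11: ✓ → 188526
mpg_sum = 20368 + 33616 + 41727 + 13470 + 132620 + 189565 + 241845 + 43656 + 63911 + 161224 + 188526 = 1130528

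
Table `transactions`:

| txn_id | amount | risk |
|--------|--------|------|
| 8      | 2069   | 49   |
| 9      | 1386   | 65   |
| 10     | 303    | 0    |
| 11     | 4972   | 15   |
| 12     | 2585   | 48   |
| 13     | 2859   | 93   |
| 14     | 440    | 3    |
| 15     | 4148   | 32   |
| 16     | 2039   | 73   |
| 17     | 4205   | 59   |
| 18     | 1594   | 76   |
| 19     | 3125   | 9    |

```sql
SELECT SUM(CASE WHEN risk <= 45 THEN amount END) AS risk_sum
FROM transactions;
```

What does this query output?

12988

txn_id=8: ✗
txn_id=9: ✗
txn_id=10: ✓ → 303
txn_id=11: ✓ → 4972
txn_id=12: ✗
txn_id=13: ✗
txn_id=14: ✓ → 440
txn_id=15: ✓ → 4148
txn_id=16: ✗
txn_id=17: ✗
txn_id=18: ✗
txn_id=19: ✓ → 3125
risk_sum = 303 + 4972 + 440 + 4148 + 3125 = 12988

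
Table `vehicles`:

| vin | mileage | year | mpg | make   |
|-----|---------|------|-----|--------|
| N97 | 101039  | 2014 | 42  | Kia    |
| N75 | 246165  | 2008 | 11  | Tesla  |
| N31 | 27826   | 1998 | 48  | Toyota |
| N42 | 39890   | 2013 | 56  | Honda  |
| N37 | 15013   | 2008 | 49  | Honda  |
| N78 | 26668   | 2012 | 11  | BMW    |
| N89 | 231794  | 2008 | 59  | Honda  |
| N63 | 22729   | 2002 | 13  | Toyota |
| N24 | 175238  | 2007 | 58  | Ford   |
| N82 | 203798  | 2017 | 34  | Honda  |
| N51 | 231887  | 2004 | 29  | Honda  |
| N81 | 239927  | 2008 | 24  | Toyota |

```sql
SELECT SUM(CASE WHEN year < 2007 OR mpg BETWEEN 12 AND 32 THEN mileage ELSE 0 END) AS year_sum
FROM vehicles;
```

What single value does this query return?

vin=N97: ✗
vin=N75: ✗
vin=N31: ✓ → 27826
vin=N42: ✗
vin=N37: ✗
vin=N78: ✗
vin=N89: ✗
vin=N63: ✓ → 22729
vin=N24: ✗
vin=N82: ✗
vin=N51: ✓ → 231887
vin=N81: ✓ → 239927
year_sum = 27826 + 22729 + 231887 + 239927 = 522369

522369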